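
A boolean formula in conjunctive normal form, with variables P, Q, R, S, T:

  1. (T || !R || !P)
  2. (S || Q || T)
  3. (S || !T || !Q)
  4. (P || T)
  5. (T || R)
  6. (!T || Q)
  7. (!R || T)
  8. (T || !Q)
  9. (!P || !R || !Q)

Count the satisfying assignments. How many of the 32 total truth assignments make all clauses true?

3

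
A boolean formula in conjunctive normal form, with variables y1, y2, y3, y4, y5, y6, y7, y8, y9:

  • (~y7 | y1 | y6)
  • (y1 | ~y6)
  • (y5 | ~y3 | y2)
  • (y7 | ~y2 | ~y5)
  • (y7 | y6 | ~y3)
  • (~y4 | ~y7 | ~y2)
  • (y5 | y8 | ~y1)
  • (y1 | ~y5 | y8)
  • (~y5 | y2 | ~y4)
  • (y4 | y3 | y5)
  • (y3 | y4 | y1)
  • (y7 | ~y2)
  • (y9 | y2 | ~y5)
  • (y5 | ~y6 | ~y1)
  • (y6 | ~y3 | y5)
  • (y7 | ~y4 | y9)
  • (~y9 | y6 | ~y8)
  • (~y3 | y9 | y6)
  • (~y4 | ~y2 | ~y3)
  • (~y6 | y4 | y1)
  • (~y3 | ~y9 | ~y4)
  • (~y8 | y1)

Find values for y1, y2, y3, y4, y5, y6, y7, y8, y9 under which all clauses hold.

y1=T  y2=T  y3=F  y4=F  y5=T  y6=F  y7=T  y8=F  y9=T

Try y1 = True.
Branch on y2: take y2 = True.
  then y7 is forced to True.
  then y4 is forced to False.
Branch on y3: take y3 = False.
  then y5 is forced to True.
For the remaining variables, y6 = False, y8 = False, y9 = True works.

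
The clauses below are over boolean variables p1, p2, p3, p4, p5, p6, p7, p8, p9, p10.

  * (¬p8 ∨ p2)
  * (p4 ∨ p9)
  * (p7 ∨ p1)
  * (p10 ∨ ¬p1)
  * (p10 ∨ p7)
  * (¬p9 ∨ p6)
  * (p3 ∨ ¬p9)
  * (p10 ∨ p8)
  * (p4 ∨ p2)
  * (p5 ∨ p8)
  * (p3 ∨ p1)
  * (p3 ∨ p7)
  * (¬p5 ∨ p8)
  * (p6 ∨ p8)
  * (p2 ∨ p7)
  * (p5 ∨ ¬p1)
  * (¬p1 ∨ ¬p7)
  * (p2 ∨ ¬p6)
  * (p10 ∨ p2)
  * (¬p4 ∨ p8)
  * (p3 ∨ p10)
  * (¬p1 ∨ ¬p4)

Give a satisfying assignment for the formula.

p1=T, p2=T, p3=T, p4=F, p5=T, p6=T, p7=F, p8=T, p9=T, p10=T

Check each clause:
  1. (¬p8 ∨ p2) — p2 is true.
  2. (p9 ∨ p4) — p9 is true.
  3. (p1 ∨ p7) — p1 is true.
  4. (¬p1 ∨ p10) — p10 is true.
  5. (p10 ∨ p7) — p10 is true.
  6. (p6 ∨ ¬p9) — p6 is true.
  7. (p3 ∨ ¬p9) — p3 is true.
  8. (p10 ∨ p8) — p8 is true.
  9. (p2 ∨ p4) — p2 is true.
  10. (p5 ∨ p8) — p8 is true.
  11. (p3 ∨ p1) — p1 is true.
  12. (p3 ∨ p7) — p3 is true.
  13. (p8 ∨ ¬p5) — p8 is true.
  14. (p6 ∨ p8) — p8 is true.
  15. (p7 ∨ p2) — p2 is true.
  16. (p5 ∨ ¬p1) — p5 is true.
  17. (¬p7 ∨ ¬p1) — ¬p7 is true.
  18. (¬p6 ∨ p2) — p2 is true.
  19. (p2 ∨ p10) — p2 is true.
  20. (¬p4 ∨ p8) — p8 is true.
  21. (p3 ∨ p10) — p10 is true.
  22. (¬p1 ∨ ¬p4) — ¬p4 is true.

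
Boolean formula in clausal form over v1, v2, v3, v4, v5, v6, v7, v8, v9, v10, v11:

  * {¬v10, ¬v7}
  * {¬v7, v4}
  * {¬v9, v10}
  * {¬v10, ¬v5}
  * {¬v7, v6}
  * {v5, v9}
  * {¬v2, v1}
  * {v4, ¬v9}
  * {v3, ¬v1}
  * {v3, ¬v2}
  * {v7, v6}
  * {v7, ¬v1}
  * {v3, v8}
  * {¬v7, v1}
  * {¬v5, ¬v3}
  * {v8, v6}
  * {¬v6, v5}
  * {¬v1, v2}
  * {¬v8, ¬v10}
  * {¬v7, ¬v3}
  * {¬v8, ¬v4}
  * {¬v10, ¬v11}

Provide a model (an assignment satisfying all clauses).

v1=False  v2=False  v3=False  v4=False  v5=True  v6=True  v7=False  v8=True  v9=False  v10=False  v11=True

Check each clause:
  1. {¬v7, ¬v10} — ¬v7 is true.
  2. {¬v7, v4} — ¬v7 is true.
  3. {¬v9, v10} — ¬v9 is true.
  4. {¬v10, ¬v5} — ¬v10 is true.
  5. {v6, ¬v7} — ¬v7 is true.
  6. {v9, v5} — v5 is true.
  7. {¬v2, v1} — ¬v2 is true.
  8. {v4, ¬v9} — ¬v9 is true.
  9. {¬v1, v3} — ¬v1 is true.
  10. {¬v2, v3} — ¬v2 is true.
  11. {v7, v6} — v6 is true.
  12. {¬v1, v7} — ¬v1 is true.
  13. {v8, v3} — v8 is true.
  14. {v1, ¬v7} — ¬v7 is true.
  15. {¬v3, ¬v5} — ¬v3 is true.
  16. {v6, v8} — v8 is true.
  17. {v5, ¬v6} — v5 is true.
  18. {v2, ¬v1} — ¬v1 is true.
  19. {¬v8, ¬v10} — ¬v10 is true.
  20. {¬v3, ¬v7} — ¬v7 is true.
  21. {¬v8, ¬v4} — ¬v4 is true.
  22. {¬v11, ¬v10} — ¬v10 is true.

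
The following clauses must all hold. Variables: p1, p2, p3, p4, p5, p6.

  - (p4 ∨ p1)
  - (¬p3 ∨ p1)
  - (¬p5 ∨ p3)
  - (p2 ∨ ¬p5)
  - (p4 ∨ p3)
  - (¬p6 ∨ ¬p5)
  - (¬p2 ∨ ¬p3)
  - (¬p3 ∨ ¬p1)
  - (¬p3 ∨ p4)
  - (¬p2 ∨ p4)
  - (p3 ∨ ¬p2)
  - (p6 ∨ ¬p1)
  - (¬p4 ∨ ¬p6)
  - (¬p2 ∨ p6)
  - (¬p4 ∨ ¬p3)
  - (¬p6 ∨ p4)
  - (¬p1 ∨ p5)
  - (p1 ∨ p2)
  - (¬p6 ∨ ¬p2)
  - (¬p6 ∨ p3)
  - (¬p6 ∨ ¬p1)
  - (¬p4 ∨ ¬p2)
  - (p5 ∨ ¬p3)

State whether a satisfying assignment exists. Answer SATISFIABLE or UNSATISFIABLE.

UNSATISFIABLE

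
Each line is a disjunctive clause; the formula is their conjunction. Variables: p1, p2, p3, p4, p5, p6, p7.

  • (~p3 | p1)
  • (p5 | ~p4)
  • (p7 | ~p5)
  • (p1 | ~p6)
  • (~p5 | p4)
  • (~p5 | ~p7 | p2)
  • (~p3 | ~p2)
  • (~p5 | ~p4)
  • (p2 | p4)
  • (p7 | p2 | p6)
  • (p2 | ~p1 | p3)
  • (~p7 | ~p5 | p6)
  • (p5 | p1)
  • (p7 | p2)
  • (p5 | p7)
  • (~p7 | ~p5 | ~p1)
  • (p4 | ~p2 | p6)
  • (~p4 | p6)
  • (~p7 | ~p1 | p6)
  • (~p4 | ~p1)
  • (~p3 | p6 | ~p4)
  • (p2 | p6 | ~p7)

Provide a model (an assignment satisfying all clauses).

Branch on p1: take p1 = True.
  then p4 is forced to False.
  then p5 is forced to False.
  then p2 is forced to True.
  then p3 is forced to False.
  then p7 is forced to True.
  then p6 is forced to True.
Check each clause:
  1. (p1 | ~p3) — p1 is true.
  2. (~p4 | p5) — ~p4 is true.
  3. (p7 | ~p5) — ~p5 is true.
  4. (p1 | ~p6) — p1 is true.
  5. (p4 | ~p5) — ~p5 is true.
  6. (p2 | ~p7 | ~p5) — p2 is true.
  7. (~p3 | ~p2) — ~p3 is true.
  8. (~p5 | ~p4) — ~p5 is true.
  9. (p4 | p2) — p2 is true.
  10. (p6 | p2 | p7) — p2 is true.
  11. (p3 | p2 | ~p1) — p2 is true.
  12. (p6 | ~p5 | ~p7) — ~p5 is true.
  13. (p5 | p1) — p1 is true.
  14. (p7 | p2) — p2 is true.
  15. (p5 | p7) — p7 is true.
  16. (~p1 | ~p5 | ~p7) — ~p5 is true.
  17. (p4 | ~p2 | p6) — p6 is true.
  18. (p6 | ~p4) — ~p4 is true.
  19. (p6 | ~p1 | ~p7) — p6 is true.
  20. (~p1 | ~p4) — ~p4 is true.
  21. (~p4 | ~p3 | p6) — ~p4 is true.
  22. (p2 | p6 | ~p7) — p2 is true.

p1 = T, p2 = T, p3 = F, p4 = F, p5 = F, p6 = T, p7 = T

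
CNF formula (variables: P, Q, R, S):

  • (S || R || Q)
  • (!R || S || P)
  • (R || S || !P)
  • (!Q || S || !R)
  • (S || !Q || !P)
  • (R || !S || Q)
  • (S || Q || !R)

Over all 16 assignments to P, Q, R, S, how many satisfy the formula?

7

Satisfying assignments:
  P=0 Q=0 R=1 S=1
  P=0 Q=1 R=0 S=0
  P=0 Q=1 R=0 S=1
  P=0 Q=1 R=1 S=1
  P=1 Q=0 R=1 S=1
  P=1 Q=1 R=0 S=1
  P=1 Q=1 R=1 S=1
Count: 7.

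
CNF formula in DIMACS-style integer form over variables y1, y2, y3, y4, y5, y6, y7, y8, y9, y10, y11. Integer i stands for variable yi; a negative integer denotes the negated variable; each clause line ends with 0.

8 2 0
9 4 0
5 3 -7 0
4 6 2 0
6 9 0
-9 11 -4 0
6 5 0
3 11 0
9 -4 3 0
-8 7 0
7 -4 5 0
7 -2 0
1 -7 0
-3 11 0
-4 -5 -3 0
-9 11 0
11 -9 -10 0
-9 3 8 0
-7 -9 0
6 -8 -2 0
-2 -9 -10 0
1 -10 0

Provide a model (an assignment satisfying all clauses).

y1=T, y2=T, y3=T, y4=T, y5=F, y6=T, y7=T, y8=T, y9=F, y10=T, y11=T

Check each clause:
  1. (y2 | y8) — y8 is true.
  2. (y4 | y9) — y4 is true.
  3. (y3 | ~y7 | y5) — y3 is true.
  4. (y2 | y4 | y6) — y2 is true.
  5. (y6 | y9) — y6 is true.
  6. (~y4 | ~y9 | y11) — y11 is true.
  7. (y5 | y6) — y6 is true.
  8. (y11 | y3) — y11 is true.
  9. (~y4 | y3 | y9) — y3 is true.
  10. (y7 | ~y8) — y7 is true.
  11. (~y4 | y7 | y5) — y7 is true.
  12. (~y2 | y7) — y7 is true.
  13. (y1 | ~y7) — y1 is true.
  14. (~y3 | y11) — y11 is true.
  15. (~y3 | ~y5 | ~y4) — ~y5 is true.
  16. (~y9 | y11) — y11 is true.
  17. (~y10 | y11 | ~y9) — y11 is true.
  18. (~y9 | y3 | y8) — y8 is true.
  19. (~y7 | ~y9) — ~y9 is true.
  20. (~y8 | ~y2 | y6) — y6 is true.
  21. (~y9 | ~y10 | ~y2) — ~y9 is true.
  22. (y1 | ~y10) — y1 is true.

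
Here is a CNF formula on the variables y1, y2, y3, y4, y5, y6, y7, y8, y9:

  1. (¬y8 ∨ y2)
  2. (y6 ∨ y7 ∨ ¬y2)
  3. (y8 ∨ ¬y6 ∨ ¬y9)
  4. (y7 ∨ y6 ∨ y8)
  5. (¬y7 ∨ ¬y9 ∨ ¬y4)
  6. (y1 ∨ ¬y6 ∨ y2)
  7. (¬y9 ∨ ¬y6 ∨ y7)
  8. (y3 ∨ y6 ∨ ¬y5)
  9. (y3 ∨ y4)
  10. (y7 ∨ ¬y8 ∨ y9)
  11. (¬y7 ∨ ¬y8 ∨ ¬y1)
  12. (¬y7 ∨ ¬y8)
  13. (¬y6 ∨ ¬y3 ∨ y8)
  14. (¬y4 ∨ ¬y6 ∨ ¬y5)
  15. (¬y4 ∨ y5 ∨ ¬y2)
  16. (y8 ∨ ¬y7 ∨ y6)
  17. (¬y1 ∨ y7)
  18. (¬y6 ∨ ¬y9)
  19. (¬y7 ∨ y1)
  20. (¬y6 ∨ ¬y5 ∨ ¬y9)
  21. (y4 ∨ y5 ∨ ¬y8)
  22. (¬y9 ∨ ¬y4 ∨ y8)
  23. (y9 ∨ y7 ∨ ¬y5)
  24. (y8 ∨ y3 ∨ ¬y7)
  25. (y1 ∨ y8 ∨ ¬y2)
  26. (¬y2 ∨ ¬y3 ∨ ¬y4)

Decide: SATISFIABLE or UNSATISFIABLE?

UNSATISFIABLE

y7 = True:
  propagation gives y8=False, y6=True, y9=False, y3=False; an empty clause results — contradiction.
y7 = False:
  y6 = True:
    propagation gives y2=True, y9=False, y8=False; an empty clause results — contradiction.
  y6 = False:
    propagation gives y2=False, y8=False; an empty clause results — contradiction.
Every branch closes, so no satisfying assignment exists.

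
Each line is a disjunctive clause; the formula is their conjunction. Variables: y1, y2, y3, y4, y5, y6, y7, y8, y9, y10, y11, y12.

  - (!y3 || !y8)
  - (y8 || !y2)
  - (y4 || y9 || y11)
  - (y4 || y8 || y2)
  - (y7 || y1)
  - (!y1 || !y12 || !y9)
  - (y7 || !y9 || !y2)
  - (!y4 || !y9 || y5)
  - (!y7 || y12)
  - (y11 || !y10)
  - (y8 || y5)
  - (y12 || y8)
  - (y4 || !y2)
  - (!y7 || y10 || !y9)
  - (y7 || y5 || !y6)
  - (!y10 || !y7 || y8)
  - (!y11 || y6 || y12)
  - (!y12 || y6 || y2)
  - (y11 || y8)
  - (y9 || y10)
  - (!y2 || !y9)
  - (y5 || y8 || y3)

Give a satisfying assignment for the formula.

Pure literal: y5 appears only positively; assign y5 = True.
Try y1 = True.
The remaining clauses are satisfied by y2 = True, y3 = False, y4 = True, y6 = True, y7 = True, y8 = True, y9 = False, y10 = True, y11 = True, y12 = True.
Check each clause:
  1. (!y8 || !y3) — !y3 is true.
  2. (!y2 || y8) — y8 is true.
  3. (y4 || y9 || y11) — y11 is true.
  4. (y2 || y4 || y8) — y8 is true.
  5. (y7 || y1) — y1 is true.
  6. (!y12 || !y9 || !y1) — !y9 is true.
  7. (y7 || !y9 || !y2) — y7 is true.
  8. (!y9 || y5 || !y4) — y5 is true.
  9. (y12 || !y7) — y12 is true.
  10. (y11 || !y10) — y11 is true.
  11. (y8 || y5) — y8 is true.
  12. (y8 || y12) — y8 is true.
  13. (!y2 || y4) — y4 is true.
  14. (y10 || !y7 || !y9) — y10 is true.
  15. (!y6 || y5 || y7) — y5 is true.
  16. (!y7 || !y10 || y8) — y8 is true.
  17. (!y11 || y12 || y6) — y12 is true.
  18. (y2 || y6 || !y12) — y2 is true.
  19. (y11 || y8) — y8 is true.
  20. (y10 || y9) — y10 is true.
  21. (!y2 || !y9) — !y9 is true.
  22. (y3 || y5 || y8) — y8 is true.

y1=T, y2=T, y3=F, y4=T, y5=T, y6=T, y7=T, y8=T, y9=F, y10=T, y11=T, y12=T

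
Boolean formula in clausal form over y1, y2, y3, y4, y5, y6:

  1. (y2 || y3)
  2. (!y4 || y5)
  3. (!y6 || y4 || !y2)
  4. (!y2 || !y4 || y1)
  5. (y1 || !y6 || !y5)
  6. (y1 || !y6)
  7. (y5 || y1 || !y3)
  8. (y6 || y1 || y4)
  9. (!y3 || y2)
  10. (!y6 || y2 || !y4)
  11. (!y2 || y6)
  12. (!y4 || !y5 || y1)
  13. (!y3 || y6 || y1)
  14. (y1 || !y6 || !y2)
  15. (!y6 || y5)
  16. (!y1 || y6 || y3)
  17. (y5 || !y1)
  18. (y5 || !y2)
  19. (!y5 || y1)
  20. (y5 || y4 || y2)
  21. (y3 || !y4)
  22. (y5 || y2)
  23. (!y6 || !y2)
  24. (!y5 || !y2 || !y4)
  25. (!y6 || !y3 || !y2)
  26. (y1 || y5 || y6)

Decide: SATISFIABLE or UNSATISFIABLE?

UNSATISFIABLE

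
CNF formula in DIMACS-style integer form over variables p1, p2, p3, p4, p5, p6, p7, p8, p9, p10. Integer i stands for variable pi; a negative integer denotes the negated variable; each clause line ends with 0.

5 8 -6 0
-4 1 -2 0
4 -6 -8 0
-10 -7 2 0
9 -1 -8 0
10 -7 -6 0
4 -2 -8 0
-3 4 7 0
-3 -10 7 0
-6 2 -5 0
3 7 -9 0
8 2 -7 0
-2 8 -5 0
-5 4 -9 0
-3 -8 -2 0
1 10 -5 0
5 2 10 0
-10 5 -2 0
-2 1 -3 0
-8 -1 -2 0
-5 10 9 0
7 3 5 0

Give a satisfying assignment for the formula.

p1=False, p2=False, p3=False, p4=False, p5=True, p6=False, p7=False, p8=True, p9=False, p10=True

Check each clause:
  1. (p8 || p5 || !p6) — p8 is true.
  2. (!p2 || !p4 || p1) — !p4 is true.
  3. (!p6 || !p8 || p4) — !p6 is true.
  4. (!p10 || p2 || !p7) — !p7 is true.
  5. (!p1 || !p8 || p9) — !p1 is true.
  6. (p10 || !p6 || !p7) — !p7 is true.
  7. (!p8 || !p2 || p4) — !p2 is true.
  8. (p7 || !p3 || p4) — !p3 is true.
  9. (!p3 || !p10 || p7) — !p3 is true.
  10. (!p5 || !p6 || p2) — !p6 is true.
  11. (!p9 || p3 || p7) — !p9 is true.
  12. (!p7 || p2 || p8) — p8 is true.
  13. (p8 || !p2 || !p5) — p8 is true.
  14. (!p5 || !p9 || p4) — !p9 is true.
  15. (!p3 || !p2 || !p8) — !p3 is true.
  16. (!p5 || p1 || p10) — p10 is true.
  17. (p10 || p5 || p2) — p10 is true.
  18. (p5 || !p2 || !p10) — p5 is true.
  19. (!p2 || !p3 || p1) — !p3 is true.
  20. (!p1 || !p8 || !p2) — !p1 is true.
  21. (!p5 || p9 || p10) — p10 is true.
  22. (p3 || p5 || p7) — p5 is true.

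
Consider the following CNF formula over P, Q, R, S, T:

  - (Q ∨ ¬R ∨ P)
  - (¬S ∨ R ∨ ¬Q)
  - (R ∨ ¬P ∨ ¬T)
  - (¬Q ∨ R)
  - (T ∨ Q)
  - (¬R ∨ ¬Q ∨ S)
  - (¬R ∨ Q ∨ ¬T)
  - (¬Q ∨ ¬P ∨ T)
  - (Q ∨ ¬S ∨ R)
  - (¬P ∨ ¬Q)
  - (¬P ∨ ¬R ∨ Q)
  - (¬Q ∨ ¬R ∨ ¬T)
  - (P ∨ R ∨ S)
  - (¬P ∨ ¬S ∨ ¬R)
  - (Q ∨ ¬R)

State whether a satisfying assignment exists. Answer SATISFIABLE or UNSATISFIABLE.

SATISFIABLE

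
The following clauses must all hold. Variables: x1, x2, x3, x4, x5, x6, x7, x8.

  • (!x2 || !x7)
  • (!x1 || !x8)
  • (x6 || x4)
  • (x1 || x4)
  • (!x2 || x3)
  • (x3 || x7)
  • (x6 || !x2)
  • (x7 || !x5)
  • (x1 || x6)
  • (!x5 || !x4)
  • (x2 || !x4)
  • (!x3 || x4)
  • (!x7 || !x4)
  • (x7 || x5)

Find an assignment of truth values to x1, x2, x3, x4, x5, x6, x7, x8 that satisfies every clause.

x6 occurs only positively in the remaining clauses — set x6 = True.
x8 occurs only negated in the remaining clauses — set x8 = False.
Branch on x1: take x1 = True.
Branch on x2: take x2 = False.
  then x4 is forced to False.
  then x3 is forced to False.
  then x7 is forced to True.
x5 is now unconstrained; take x5 = True.

x1=True, x2=False, x3=False, x4=False, x5=True, x6=True, x7=True, x8=False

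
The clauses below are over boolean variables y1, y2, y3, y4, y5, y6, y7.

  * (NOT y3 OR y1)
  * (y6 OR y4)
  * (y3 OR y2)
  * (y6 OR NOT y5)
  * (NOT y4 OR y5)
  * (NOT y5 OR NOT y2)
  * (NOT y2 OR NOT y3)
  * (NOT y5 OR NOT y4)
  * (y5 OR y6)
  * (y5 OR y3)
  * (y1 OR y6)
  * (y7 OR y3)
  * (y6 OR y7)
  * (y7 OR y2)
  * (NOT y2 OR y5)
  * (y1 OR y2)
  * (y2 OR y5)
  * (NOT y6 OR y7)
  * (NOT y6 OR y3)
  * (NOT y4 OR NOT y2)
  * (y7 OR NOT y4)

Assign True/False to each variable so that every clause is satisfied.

y1 = True, y2 = False, y3 = True, y4 = False, y5 = True, y6 = True, y7 = True

Pure literal: y1 appears only positively; assign y1 = True.
Pure literal: y7 appears only positively; assign y7 = True.
Branch on y2: take y2 = False.
  then y3 is forced to True.
  then y5 is forced to True.
  then y6 is forced to True.
  then y4 is forced to False.
Every clause has at least one true literal under this assignment.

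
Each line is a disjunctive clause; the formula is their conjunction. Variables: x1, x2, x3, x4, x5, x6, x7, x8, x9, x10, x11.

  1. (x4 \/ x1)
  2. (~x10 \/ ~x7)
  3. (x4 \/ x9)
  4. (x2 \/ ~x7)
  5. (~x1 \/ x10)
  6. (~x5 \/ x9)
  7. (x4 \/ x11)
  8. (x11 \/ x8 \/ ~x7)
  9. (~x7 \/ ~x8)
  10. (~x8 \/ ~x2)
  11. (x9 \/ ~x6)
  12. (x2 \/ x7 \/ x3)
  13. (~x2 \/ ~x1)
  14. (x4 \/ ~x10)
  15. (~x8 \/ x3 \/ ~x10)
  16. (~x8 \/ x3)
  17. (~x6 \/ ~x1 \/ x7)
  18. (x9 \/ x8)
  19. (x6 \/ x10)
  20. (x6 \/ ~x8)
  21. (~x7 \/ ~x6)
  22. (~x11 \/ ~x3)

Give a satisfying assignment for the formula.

x1=0, x2=0, x3=1, x4=1, x5=1, x6=0, x7=0, x8=0, x9=1, x10=1, x11=0

x4 occurs only positively in the remaining clauses — set x4 = True.
x9 occurs only positively in the remaining clauses — set x9 = True.
Branch on x1: take x1 = False.
For the remaining variables, x2 = False, x3 = True, x5 = True, x6 = False, x7 = False, x8 = False, x10 = True, x11 = False works.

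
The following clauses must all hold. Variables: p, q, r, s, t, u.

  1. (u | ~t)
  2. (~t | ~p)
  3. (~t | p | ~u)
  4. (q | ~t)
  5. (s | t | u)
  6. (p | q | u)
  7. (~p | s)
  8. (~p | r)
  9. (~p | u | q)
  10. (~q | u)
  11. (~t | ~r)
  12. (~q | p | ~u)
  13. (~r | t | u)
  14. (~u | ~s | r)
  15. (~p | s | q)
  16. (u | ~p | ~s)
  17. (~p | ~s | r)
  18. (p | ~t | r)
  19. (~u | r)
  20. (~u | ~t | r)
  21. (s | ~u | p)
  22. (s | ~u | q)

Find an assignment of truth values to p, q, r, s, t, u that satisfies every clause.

p=True, q=True, r=True, s=True, t=False, u=True

Check each clause:
  1. (~t | u) — ~t is true.
  2. (~p | ~t) — ~t is true.
  3. (~t | p | ~u) — p is true.
  4. (q | ~t) — q is true.
  5. (s | u | t) — s is true.
  6. (q | p | u) — p is true.
  7. (~p | s) — s is true.
  8. (~p | r) — r is true.
  9. (u | q | ~p) — q is true.
  10. (u | ~q) — u is true.
  11. (~r | ~t) — ~t is true.
  12. (~q | ~u | p) — p is true.
  13. (u | ~r | t) — u is true.
  14. (~u | r | ~s) — r is true.
  15. (q | s | ~p) — q is true.
  16. (u | ~s | ~p) — u is true.
  17. (r | ~s | ~p) — r is true.
  18. (p | ~t | r) — r is true.
  19. (r | ~u) — r is true.
  20. (~t | ~u | r) — r is true.
  21. (~u | p | s) — p is true.
  22. (s | ~u | q) — q is true.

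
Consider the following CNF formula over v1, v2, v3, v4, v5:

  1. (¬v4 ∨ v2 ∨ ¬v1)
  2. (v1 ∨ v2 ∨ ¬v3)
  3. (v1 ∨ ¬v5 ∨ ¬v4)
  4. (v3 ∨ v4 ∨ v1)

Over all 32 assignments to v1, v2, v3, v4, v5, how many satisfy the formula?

Split on v1, then v4.
  v1=T, v4=T: remaining (v2,v3,v5) ∈ {(T,F,F); (T,F,T); (T,T,F); (T,T,T)} — 4.
  v1=T, v4=F: v2, v3, v5 free → 2^3 = 8.
  v1=F, v4=T: remaining (v2,v3,v5) ∈ {(F,F,F); (T,F,F); (T,T,F)} — 3.
  v1=F, v4=F: remaining (v2,v3,v5) ∈ {(T,T,F); (T,T,T)} — 2.
Total: 4 + 8 + 3 + 2 = 17.

17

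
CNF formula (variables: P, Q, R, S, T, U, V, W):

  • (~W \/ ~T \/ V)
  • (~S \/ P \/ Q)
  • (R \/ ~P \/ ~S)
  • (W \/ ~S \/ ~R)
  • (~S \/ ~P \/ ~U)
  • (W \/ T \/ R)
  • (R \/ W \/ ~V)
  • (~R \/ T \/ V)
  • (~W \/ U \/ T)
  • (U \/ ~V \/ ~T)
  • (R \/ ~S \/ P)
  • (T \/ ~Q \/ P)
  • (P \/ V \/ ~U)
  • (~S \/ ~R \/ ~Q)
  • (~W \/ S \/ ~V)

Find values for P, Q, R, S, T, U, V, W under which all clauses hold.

P = 1, Q = 0, R = 0, S = 0, T = 0, U = 1, V = 0, W = 1

Check each clause:
  1. (~T \/ V \/ ~W) — ~T is true.
  2. (Q \/ P \/ ~S) — P is true.
  3. (~P \/ ~S \/ R) — ~S is true.
  4. (~R \/ W \/ ~S) — W is true.
  5. (~U \/ ~S \/ ~P) — ~S is true.
  6. (W \/ T \/ R) — W is true.
  7. (W \/ R \/ ~V) — W is true.
  8. (V \/ T \/ ~R) — ~R is true.
  9. (U \/ ~W \/ T) — U is true.
  10. (U \/ ~T \/ ~V) — ~V is true.
  11. (~S \/ P \/ R) — P is true.
  12. (P \/ T \/ ~Q) — P is true.
  13. (P \/ ~U \/ V) — P is true.
  14. (~R \/ ~S \/ ~Q) — ~S is true.
  15. (S \/ ~W \/ ~V) — ~V is true.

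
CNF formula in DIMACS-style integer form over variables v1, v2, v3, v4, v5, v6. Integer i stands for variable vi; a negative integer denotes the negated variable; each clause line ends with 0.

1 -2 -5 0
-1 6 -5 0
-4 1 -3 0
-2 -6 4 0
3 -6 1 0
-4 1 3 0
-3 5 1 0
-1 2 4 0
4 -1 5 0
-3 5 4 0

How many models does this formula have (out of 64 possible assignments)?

17

Split on v1, then v4.
  v1=T, v4=T: v2, v3 free; 3 ways for (v5,v6) × 2^2 = 12.
  v1=T, v4=F: a clause becomes empty — 0.
  v1=F, v4=T: a clause becomes empty — 0.
  v1=F, v4=F: 5 of the 16 assignments to (v2,v3,v5,v6) work.
Total: 12 + 0 + 0 + 5 = 17.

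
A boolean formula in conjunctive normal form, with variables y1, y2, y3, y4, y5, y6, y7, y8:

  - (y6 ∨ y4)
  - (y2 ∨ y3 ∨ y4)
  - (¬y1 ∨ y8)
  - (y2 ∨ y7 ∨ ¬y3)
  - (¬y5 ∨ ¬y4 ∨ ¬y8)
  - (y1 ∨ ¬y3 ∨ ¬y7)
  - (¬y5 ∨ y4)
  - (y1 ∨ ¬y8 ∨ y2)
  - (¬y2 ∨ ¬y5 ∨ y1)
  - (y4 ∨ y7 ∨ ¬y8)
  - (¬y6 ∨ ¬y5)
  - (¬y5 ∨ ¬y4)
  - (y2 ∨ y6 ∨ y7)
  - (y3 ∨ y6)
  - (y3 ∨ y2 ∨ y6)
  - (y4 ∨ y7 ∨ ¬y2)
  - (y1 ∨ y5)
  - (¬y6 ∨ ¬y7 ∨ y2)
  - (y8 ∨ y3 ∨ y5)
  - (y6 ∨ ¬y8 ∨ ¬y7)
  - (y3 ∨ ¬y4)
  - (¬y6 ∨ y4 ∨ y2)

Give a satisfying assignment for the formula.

Set y1 = True and propagate.
  then y8 is forced to True.
Set y2 = True and propagate.
Try y3 = False.
  then y6 is forced to True.
  then y5 is forced to False.
  then y4 is forced to False.
  then y7 is forced to True.
Every clause has at least one true literal under this assignment.

y1 = True, y2 = True, y3 = False, y4 = False, y5 = False, y6 = True, y7 = True, y8 = True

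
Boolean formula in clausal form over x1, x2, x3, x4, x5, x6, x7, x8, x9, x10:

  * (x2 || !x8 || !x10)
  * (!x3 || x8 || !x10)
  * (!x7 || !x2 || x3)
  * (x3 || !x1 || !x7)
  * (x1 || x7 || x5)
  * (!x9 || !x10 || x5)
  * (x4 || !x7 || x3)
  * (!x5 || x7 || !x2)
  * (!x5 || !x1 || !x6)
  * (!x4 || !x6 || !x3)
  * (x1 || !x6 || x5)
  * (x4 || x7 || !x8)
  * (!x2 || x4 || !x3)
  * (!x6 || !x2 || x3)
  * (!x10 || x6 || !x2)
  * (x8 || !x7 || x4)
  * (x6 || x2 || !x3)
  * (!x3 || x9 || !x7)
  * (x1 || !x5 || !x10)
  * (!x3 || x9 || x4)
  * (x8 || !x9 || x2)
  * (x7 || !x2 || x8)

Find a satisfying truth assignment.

x1=False, x2=False, x3=False, x4=True, x5=False, x6=False, x7=True, x8=False, x9=False, x10=False

Check each clause:
  1. (!x8 || !x10 || x2) — !x8 is true.
  2. (x8 || !x10 || !x3) — !x3 is true.
  3. (!x7 || x3 || !x2) — !x2 is true.
  4. (!x7 || !x1 || x3) — !x1 is true.
  5. (x7 || x5 || x1) — x7 is true.
  6. (!x10 || x5 || !x9) — !x10 is true.
  7. (!x7 || x4 || x3) — x4 is true.
  8. (!x5 || x7 || !x2) — !x5 is true.
  9. (!x1 || !x6 || !x5) — !x6 is true.
  10. (!x3 || !x4 || !x6) — !x6 is true.
  11. (x1 || x5 || !x6) — !x6 is true.
  12. (x7 || !x8 || x4) — !x8 is true.
  13. (!x2 || !x3 || x4) — x4 is true.
  14. (x3 || !x6 || !x2) — !x6 is true.
  15. (!x2 || x6 || !x10) — !x2 is true.
  16. (x8 || !x7 || x4) — x4 is true.
  17. (x2 || x6 || !x3) — !x3 is true.
  18. (x9 || !x3 || !x7) — !x3 is true.
  19. (!x10 || !x5 || x1) — !x5 is true.
  20. (!x3 || x4 || x9) — x4 is true.
  21. (!x9 || x8 || x2) — !x9 is true.
  22. (!x2 || x8 || x7) — !x2 is true.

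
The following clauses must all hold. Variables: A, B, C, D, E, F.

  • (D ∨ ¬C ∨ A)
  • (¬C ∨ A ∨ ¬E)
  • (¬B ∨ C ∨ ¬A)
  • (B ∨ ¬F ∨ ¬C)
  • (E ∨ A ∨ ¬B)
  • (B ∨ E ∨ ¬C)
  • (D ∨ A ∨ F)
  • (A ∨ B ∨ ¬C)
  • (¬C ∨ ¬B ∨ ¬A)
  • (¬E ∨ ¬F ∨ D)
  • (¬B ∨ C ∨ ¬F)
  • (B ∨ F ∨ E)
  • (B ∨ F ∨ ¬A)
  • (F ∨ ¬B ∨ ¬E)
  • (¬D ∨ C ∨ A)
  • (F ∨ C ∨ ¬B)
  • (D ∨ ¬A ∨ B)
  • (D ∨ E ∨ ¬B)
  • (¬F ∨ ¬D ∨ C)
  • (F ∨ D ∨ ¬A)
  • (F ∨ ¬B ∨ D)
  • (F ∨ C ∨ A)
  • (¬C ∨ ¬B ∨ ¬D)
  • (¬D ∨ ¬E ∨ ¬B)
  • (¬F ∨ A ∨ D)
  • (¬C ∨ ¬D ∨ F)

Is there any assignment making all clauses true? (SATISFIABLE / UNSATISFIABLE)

B = True:
  D = True:
    propagation gives C=False, A=False; an empty clause results — contradiction.
  D = False:
    propagation gives E=True, F=False; an empty clause results — contradiction.
B = False:
  A = True:
    propagation gives F=True, C=False, D=True; an empty clause results — contradiction.
  A = False:
    propagation gives C=False, D=False, F=True; an empty clause results — contradiction.
Every branch closes, so no satisfying assignment exists.

UNSATISFIABLE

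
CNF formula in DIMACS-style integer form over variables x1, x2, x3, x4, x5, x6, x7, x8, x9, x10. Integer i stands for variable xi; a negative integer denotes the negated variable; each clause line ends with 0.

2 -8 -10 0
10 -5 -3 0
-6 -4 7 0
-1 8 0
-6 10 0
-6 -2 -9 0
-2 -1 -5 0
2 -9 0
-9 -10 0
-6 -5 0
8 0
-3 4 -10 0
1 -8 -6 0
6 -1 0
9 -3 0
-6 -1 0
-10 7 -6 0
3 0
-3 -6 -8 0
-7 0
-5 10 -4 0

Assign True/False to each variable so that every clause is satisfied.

x1=F, x2=T, x3=T, x4=T, x5=F, x6=F, x7=F, x8=T, x9=T, x10=F

The clause (x8) is unit: x8 must be True.
Unit propagation: (x3) forces x3 = True.
The clause (x9) is unit: x9 must be True.
Unit propagation: (x2) forces x2 = True.
(¬x6) is a unit clause, so x6 = False.
Unit propagation: (¬x10) forces x10 = False.
(¬x5) is a unit clause, so x5 = False.
(¬x1) is a unit clause, so x1 = False.
The clause (¬x7) is unit: x7 must be False.
x4 is now unconstrained; take x4 = True.
Check each clause:
  1. (¬x8 ∨ ¬x10 ∨ x2) — x2 is true.
  2. (¬x5 ∨ x10 ∨ ¬x3) — ¬x5 is true.
  3. (¬x4 ∨ ¬x6 ∨ x7) — ¬x6 is true.
  4. (x8 ∨ ¬x1) — x8 is true.
  5. (¬x6 ∨ x10) — ¬x6 is true.
  6. (¬x2 ∨ ¬x6 ∨ ¬x9) — ¬x6 is true.
  7. (¬x5 ∨ ¬x1 ∨ ¬x2) — ¬x5 is true.
  8. (¬x9 ∨ x2) — x2 is true.
  9. (¬x9 ∨ ¬x10) — ¬x10 is true.
  10. (¬x6 ∨ ¬x5) — ¬x6 is true.
  11. (x8) — x8 is true.
  12. (¬x3 ∨ ¬x10 ∨ x4) — x4 is true.
  13. (¬x6 ∨ x1 ∨ ¬x8) — ¬x6 is true.
  14. (¬x1 ∨ x6) — ¬x1 is true.
  15. (x9 ∨ ¬x3) — x9 is true.
  16. (¬x6 ∨ ¬x1) — ¬x6 is true.
  17. (¬x10 ∨ ¬x6 ∨ x7) — ¬x6 is true.
  18. (x3) — x3 is true.
  19. (¬x3 ∨ ¬x6 ∨ ¬x8) — ¬x6 is true.
  20. (¬x7) — ¬x7 is true.
  21. (x10 ∨ ¬x5 ∨ ¬x4) — ¬x5 is true.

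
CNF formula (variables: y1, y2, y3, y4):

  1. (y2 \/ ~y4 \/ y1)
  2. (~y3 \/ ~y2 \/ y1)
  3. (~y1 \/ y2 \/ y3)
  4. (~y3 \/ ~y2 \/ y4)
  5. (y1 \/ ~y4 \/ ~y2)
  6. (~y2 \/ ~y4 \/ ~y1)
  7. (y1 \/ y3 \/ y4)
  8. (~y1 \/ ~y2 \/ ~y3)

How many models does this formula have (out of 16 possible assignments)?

4

Satisfying assignments:
  y1=F y2=F y3=T y4=F
  y1=T y2=F y3=T y4=F
  y1=T y2=F y3=T y4=T
  y1=T y2=T y3=F y4=F
That's 4 in total.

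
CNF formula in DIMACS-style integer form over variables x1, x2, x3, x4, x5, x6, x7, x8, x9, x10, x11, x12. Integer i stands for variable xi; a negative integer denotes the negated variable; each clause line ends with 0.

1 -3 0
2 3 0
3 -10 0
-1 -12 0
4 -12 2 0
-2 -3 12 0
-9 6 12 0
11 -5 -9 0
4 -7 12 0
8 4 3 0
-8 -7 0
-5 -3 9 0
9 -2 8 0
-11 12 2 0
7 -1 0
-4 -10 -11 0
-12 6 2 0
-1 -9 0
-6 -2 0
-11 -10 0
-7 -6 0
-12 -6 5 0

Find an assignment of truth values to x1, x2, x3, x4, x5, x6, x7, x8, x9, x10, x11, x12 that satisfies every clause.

x1=F, x2=T, x3=F, x4=T, x5=T, x6=F, x7=F, x8=T, x9=F, x10=F, x11=F, x12=T

Check each clause:
  1. {x1, ¬x3} — ¬x3 is true.
  2. {x3, x2} — x2 is true.
  3. {x3, ¬x10} — ¬x10 is true.
  4. {¬x1, ¬x12} — ¬x1 is true.
  5. {¬x12, x4, x2} — x2 is true.
  6. {¬x3, x12, ¬x2} — x12 is true.
  7. {x6, ¬x9, x12} — x12 is true.
  8. {x11, ¬x5, ¬x9} — ¬x9 is true.
  9. {x4, ¬x7, x12} — ¬x7 is true.
  10. {x8, x3, x4} — x8 is true.
  11. {¬x8, ¬x7} — ¬x7 is true.
  12. {¬x5, ¬x3, x9} — ¬x3 is true.
  13. {¬x2, x9, x8} — x8 is true.
  14. {¬x11, x2, x12} — x2 is true.
  15. {x7, ¬x1} — ¬x1 is true.
  16. {¬x11, ¬x4, ¬x10} — ¬x11 is true.
  17. {x6, x2, ¬x12} — x2 is true.
  18. {¬x9, ¬x1} — ¬x1 is true.
  19. {¬x6, ¬x2} — ¬x6 is true.
  20. {¬x10, ¬x11} — ¬x11 is true.
  21. {¬x7, ¬x6} — ¬x7 is true.
  22. {x5, ¬x6, ¬x12} — ¬x6 is true.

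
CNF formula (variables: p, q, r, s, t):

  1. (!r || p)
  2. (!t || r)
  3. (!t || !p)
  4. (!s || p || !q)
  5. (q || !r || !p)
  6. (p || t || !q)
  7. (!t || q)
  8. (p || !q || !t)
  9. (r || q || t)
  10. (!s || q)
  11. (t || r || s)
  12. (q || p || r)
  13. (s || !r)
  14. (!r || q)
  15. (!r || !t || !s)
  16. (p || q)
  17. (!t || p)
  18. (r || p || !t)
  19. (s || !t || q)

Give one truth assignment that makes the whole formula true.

p=True, q=True, r=True, s=True, t=False

Check each clause:
  1. (!r || p) — p is true.
  2. (!t || r) — r is true.
  3. (!t || !p) — !t is true.
  4. (p || !q || !s) — p is true.
  5. (!r || !p || q) — q is true.
  6. (!q || t || p) — p is true.
  7. (q || !t) — q is true.
  8. (!q || !t || p) — p is true.
  9. (q || r || t) — q is true.
  10. (!s || q) — q is true.
  11. (r || s || t) — r is true.
  12. (r || p || q) — p is true.
  13. (s || !r) — s is true.
  14. (!r || q) — q is true.
  15. (!r || !t || !s) — !t is true.
  16. (p || q) — p is true.
  17. (p || !t) — p is true.
  18. (p || !t || r) — r is true.
  19. (s || !t || q) — q is true.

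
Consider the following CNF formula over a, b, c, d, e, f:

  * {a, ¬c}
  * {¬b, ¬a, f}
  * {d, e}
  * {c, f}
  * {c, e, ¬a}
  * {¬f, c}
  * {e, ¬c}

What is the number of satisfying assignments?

6

The models are:
  a=T b=F c=T d=F e=T f=F
  a=T b=F c=T d=F e=T f=T
  a=T b=F c=T d=T e=T f=F
  a=T b=F c=T d=T e=T f=T
  a=T b=T c=T d=F e=T f=T
  a=T b=T c=T d=T e=T f=T
That's 6 in total.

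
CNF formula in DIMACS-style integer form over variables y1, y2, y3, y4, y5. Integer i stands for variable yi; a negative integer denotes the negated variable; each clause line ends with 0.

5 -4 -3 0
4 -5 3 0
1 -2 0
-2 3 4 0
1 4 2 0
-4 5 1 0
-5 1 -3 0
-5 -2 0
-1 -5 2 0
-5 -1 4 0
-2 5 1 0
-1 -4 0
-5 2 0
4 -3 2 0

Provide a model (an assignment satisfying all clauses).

y1 = True  y2 = False  y3 = False  y4 = False  y5 = False

Check each clause:
  1. (NOT y4 OR y5 OR NOT y3) — NOT y3 is true.
  2. (y4 OR NOT y5 OR y3) — NOT y5 is true.
  3. (NOT y2 OR y1) — y1 is true.
  4. (y3 OR y4 OR NOT y2) — NOT y2 is true.
  5. (y4 OR y2 OR y1) — y1 is true.
  6. (y1 OR NOT y4 OR y5) — y1 is true.
  7. (y1 OR NOT y5 OR NOT y3) — y1 is true.
  8. (NOT y5 OR NOT y2) — NOT y5 is true.
  9. (NOT y5 OR y2 OR NOT y1) — NOT y5 is true.
  10. (y4 OR NOT y5 OR NOT y1) — NOT y5 is true.
  11. (y5 OR y1 OR NOT y2) — y1 is true.
  12. (NOT y1 OR NOT y4) — NOT y4 is true.
  13. (y2 OR NOT y5) — NOT y5 is true.
  14. (y4 OR y2 OR NOT y3) — NOT y3 is true.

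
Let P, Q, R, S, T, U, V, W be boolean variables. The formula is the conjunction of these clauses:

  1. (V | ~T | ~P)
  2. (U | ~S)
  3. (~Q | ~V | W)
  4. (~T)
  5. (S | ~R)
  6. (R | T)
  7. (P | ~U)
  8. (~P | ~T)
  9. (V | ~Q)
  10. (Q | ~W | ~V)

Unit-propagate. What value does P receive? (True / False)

True

Unit clause (~T) sets T = False.
(R | T): since T = False, the clause reduces to (R). R = True.
(S | ~R) with R = True leaves only S, so S = True.
(~S | U) with S = True leaves only U, so U = True.
(~U | P) with U = True leaves only P, so P = True.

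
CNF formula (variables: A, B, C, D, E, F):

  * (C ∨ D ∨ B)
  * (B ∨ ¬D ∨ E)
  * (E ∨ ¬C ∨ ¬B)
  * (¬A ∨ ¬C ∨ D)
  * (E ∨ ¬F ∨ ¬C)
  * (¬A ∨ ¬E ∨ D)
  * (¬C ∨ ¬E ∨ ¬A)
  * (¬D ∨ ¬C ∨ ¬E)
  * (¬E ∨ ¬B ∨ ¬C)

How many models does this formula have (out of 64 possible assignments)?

Split on C, then E.
  C=1, E=1: remaining (A,B,D,F) ∈ {(0,0,0,0); (0,0,0,1)} — 2.
  C=1, E=0: remaining (A,B,D,F) ∈ {(0,0,0,0)} — 1.
  C=0, E=1: F free; 5 ways for (A,B,D) × 2^1 = 10.
  C=0, E=0: forces B=1; A, D, F free → 2^3 = 8.
Total: 2 + 1 + 10 + 8 = 21.

21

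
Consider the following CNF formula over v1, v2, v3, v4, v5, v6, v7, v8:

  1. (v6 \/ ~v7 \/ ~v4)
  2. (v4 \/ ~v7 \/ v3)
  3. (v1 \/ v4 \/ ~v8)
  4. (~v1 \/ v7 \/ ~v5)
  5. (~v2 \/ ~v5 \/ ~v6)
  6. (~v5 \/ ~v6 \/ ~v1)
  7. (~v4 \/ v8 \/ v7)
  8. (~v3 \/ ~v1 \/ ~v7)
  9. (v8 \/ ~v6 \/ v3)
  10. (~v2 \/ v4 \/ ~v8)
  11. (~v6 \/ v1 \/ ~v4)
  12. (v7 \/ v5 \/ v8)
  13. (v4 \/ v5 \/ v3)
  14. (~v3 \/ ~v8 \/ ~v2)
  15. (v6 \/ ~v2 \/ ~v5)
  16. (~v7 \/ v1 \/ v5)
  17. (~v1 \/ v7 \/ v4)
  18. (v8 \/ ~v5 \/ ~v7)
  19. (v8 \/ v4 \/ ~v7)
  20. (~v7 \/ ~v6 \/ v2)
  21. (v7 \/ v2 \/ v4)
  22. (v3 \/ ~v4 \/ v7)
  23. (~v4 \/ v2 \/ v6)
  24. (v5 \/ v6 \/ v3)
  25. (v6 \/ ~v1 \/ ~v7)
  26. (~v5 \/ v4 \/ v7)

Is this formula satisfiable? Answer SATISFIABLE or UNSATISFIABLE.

SATISFIABLE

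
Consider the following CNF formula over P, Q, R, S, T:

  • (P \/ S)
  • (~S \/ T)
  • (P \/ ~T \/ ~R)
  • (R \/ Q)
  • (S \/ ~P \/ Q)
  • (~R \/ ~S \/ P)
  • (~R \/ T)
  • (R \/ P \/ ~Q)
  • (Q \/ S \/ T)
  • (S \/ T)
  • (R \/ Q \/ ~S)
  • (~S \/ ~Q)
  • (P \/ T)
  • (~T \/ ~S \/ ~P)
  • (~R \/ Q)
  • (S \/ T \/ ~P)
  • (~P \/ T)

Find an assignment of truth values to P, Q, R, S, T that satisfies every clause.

P=T, Q=T, R=T, S=F, T=T

Set P = True and propagate.
  then T is forced to True.
  then S is forced to False.
  then Q is forced to True.
R is now unconstrained; take R = True.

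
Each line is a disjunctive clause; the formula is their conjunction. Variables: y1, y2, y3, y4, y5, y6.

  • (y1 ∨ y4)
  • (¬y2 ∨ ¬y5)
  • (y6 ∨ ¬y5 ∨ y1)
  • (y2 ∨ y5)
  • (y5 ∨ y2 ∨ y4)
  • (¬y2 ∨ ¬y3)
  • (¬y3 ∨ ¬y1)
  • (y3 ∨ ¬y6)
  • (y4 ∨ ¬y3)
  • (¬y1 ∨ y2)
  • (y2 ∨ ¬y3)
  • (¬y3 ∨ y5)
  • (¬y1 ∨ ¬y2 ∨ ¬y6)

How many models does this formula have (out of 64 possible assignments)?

Satisfying assignments:
  y1=0 y2=1 y3=0 y4=1 y5=0 y6=0
  y1=1 y2=1 y3=0 y4=0 y5=0 y6=0
  y1=1 y2=1 y3=0 y4=1 y5=0 y6=0
That's 3 in total.

3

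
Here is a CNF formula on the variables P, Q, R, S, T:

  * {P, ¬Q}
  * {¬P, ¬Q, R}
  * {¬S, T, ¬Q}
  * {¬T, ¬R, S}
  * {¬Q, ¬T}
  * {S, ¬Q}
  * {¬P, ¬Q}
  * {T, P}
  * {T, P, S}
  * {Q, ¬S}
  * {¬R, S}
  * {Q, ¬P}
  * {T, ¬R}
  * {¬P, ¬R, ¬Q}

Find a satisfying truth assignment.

Branch on P: take P = False.
  then Q is forced to False.
  then T is forced to True.
  then S is forced to False.
  then R is forced to False.
Every clause has at least one true literal under this assignment.

P=False, Q=False, R=False, S=False, T=True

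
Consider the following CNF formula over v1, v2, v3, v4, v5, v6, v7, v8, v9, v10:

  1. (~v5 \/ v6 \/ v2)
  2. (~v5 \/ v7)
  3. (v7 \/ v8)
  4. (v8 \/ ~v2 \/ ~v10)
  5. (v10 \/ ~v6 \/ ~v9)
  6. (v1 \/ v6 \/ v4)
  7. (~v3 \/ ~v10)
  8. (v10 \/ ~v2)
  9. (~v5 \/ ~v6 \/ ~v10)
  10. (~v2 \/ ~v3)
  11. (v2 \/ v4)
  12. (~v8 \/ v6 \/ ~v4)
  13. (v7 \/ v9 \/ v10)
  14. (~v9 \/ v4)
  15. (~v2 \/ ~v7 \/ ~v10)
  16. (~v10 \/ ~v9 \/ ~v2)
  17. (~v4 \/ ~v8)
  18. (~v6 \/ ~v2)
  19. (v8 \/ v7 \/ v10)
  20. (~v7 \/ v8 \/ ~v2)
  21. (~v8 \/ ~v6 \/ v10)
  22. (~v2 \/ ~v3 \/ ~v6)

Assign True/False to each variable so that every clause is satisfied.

v1=True, v2=False, v3=True, v4=True, v5=False, v6=True, v7=True, v8=False, v9=False, v10=False

Pure literal: v1 appears only positively; assign v1 = True.
v5 occurs only negated in the remaining clauses — set v5 = False.
Set v2 = False and propagate.
  then v4 is forced to True.
  then v8 is forced to False.
  then v7 is forced to True.
For the remaining variables, v3 = True, v6 = True, v9 = False, v10 = False works.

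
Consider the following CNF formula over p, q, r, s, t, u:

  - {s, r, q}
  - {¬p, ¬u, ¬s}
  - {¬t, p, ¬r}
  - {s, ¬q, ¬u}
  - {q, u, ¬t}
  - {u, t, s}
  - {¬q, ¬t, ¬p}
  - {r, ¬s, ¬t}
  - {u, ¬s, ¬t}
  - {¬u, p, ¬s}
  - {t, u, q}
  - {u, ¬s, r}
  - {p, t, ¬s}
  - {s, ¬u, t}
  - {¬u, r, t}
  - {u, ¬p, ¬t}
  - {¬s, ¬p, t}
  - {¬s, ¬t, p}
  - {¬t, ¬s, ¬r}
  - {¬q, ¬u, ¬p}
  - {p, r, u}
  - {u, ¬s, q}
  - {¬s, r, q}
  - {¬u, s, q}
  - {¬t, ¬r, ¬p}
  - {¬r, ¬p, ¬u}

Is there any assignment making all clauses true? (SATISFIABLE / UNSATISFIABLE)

UNSATISFIABLE

s = True:
  t = True:
    propagation gives r=True; an empty clause results — contradiction.
  t = False:
    propagation gives p=True; an empty clause results — contradiction.
s = False:
  u = True:
    propagation gives q=False; an empty clause results — contradiction.
  u = False:
    propagation gives t=True, q=True, p=False, r=False; an empty clause results — contradiction.
Every branch closes, so no satisfying assignment exists.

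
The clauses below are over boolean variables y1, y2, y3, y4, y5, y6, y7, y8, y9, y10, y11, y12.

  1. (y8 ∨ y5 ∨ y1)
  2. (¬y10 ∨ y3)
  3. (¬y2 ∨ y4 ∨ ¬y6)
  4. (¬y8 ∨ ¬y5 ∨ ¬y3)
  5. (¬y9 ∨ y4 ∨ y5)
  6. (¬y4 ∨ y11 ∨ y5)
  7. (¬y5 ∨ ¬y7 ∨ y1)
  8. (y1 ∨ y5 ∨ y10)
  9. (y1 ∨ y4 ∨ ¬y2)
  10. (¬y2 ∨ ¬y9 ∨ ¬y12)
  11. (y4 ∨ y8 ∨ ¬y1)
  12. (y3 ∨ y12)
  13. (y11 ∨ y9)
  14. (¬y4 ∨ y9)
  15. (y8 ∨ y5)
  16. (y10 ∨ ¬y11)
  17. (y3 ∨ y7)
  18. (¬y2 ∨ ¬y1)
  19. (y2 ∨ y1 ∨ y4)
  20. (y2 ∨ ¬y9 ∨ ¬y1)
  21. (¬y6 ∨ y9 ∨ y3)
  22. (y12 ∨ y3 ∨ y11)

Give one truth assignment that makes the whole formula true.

y1=False, y2=False, y3=True, y4=True, y5=False, y6=True, y7=True, y8=True, y9=True, y10=True, y11=True, y12=True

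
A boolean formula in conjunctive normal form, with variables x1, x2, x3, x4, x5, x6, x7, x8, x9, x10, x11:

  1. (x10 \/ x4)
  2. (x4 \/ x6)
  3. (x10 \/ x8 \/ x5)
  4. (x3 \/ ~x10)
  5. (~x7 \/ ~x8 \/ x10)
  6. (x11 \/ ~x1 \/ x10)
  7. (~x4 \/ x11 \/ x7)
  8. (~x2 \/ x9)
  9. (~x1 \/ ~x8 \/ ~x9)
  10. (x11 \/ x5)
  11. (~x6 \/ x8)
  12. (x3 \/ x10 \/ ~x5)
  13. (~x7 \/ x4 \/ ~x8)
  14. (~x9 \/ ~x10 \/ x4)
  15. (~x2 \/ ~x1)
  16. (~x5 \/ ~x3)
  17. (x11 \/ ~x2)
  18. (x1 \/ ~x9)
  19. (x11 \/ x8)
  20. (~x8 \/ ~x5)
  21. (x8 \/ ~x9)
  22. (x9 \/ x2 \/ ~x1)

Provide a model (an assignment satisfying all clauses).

x11 occurs only positively in the remaining clauses — set x11 = True.
Set x1 = False and propagate.
  then x9 is forced to False.
  then x2 is forced to False.
For the remaining variables, x3 = True, x4 = True, x5 = False, x6 = False, x7 = False, x8 = False, x10 = True works.
Every clause has at least one true literal under this assignment.

x1=False  x2=False  x3=True  x4=True  x5=False  x6=False  x7=False  x8=False  x9=False  x10=True  x11=True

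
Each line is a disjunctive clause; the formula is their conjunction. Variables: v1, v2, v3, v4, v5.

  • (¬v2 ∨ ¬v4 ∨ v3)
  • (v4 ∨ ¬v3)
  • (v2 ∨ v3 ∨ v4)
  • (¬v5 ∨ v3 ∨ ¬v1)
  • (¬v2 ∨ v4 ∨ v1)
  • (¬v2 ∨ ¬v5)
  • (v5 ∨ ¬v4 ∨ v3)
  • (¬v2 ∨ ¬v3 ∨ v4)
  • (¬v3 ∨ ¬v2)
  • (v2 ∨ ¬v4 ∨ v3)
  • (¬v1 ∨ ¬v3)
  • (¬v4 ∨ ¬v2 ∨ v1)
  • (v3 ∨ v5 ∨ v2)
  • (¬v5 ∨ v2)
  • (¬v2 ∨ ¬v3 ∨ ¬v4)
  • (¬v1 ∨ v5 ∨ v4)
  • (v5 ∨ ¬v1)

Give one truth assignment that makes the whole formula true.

v1 = 0, v2 = 0, v3 = 1, v4 = 1, v5 = 0

Try v1 = False.
The remaining clauses are satisfied by v2 = False, v3 = True, v4 = True, v5 = False.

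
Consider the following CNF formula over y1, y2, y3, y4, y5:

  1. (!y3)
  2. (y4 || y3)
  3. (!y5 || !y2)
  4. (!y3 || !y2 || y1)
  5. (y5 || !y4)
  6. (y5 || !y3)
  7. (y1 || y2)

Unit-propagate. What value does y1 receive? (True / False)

Unit clause (!y3) sets y3 = False.
From (y3 || y4) and y3 = False: y4 = True.
(y5 || !y4): since y4 = True, the clause reduces to (y5). y5 = True.
In (!y5 || !y2), !y5 is now false; !y2 must hold, so y2 = False.
From (y2 || y1) and y2 = False: y1 = True.

True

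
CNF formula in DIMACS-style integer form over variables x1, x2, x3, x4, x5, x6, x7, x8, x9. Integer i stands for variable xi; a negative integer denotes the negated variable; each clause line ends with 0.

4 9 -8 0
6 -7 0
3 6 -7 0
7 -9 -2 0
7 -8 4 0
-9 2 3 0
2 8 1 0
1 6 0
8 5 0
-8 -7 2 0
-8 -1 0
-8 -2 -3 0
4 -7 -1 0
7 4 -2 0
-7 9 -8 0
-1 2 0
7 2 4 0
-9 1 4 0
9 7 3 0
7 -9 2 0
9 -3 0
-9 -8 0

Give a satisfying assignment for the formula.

x1=T, x2=T, x3=F, x4=T, x5=T, x6=T, x7=T, x8=F, x9=F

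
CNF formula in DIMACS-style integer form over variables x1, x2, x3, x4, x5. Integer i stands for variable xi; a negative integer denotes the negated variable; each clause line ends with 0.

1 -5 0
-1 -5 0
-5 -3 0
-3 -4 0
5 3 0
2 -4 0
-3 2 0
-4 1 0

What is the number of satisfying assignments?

2

The models are:
  x1=0 x2=1 x3=1 x4=0 x5=0
  x1=1 x2=1 x3=1 x4=0 x5=0
Count: 2.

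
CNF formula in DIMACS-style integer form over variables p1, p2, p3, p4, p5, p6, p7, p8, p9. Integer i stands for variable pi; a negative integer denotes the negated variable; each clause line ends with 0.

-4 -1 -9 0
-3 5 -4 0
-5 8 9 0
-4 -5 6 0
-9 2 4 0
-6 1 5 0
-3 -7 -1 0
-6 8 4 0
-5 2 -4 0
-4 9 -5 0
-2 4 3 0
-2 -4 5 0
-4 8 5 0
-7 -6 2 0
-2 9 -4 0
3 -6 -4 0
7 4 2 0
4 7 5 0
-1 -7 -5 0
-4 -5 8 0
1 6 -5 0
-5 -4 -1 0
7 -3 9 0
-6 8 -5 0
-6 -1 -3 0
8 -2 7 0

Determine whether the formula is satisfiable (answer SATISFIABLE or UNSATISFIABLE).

SATISFIABLE

Branch on p1: take p1 = False.
Try p2 = True.
Branch on p3: take p3 = True.
For the remaining variables, p4 = False, p5 = False, p6 = False, p7 = True, p8 = False, p9 = True works.
Every clause has at least one true literal under this assignment.
So p1=F, p2=T, p3=T, p4=F, p5=F, p6=F, p7=T, p8=F, p9=T is a satisfying assignment.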